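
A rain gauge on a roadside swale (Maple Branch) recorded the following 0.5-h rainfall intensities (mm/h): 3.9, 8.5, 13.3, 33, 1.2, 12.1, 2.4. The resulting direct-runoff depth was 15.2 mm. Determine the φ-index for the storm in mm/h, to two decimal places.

φ ≈ 9.33 mm/h

Only the 3 blocks with intensity above φ contribute runoff: 13.3, 33, 12.1 mm/h.
Σ(I−φ)·Δt = d  ⇒  (13.3+33+12.1 − 3φ)·0.5 = 15.2
φ = (58.40 − 15.2/0.5) / 3 = 9.33 mm/h.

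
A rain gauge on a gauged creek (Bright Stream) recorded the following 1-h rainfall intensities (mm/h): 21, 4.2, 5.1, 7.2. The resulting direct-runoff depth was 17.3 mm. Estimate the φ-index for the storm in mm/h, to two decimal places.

φ ≈ 5.45 mm/h

Only the 2 blocks with intensity above φ contribute runoff: 21, 7.2 mm/h.
Σ(I−φ)·Δt = d  ⇒  (21+7.2 − 2φ)·1 = 17.3
φ = (28.20 − 17.3/1) / 2 = 5.45 mm/h.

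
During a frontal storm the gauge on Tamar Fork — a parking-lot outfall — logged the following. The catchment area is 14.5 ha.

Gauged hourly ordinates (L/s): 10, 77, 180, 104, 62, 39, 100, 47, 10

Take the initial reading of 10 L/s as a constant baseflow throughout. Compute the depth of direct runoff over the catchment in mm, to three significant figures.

d ≈ 13.4 mm

Direct runoff: 0.0, 67.0, 170.0, 94.0, 52.0, 29.0, 90.0, 37.0, 0.0 L/s; ΣQ_DR = 539.0 L/s.
V = ΣQ_DR · Δt = 539.0 × 3600 s = 1.940 × 10^6 L.
Over A = 14.5 ha, depth = V / A = 13.4 mm.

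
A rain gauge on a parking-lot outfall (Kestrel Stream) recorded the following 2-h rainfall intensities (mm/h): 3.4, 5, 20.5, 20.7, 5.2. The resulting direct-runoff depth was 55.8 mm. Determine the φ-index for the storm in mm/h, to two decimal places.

Only the 2 blocks with intensity above φ contribute runoff: 20.5, 20.7 mm/h.
Σ(I−φ)·Δt = d  ⇒  (20.5+20.7 − 2φ)·2 = 55.8
φ = (41.20 − 55.8/2) / 2 = 6.65 mm/h.

φ ≈ 6.65 mm/h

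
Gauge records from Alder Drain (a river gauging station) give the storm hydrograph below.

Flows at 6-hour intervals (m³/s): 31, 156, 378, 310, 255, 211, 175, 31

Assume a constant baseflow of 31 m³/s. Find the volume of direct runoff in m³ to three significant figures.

V ≈ 2.81 × 10^7 m³

Direct-runoff ordinates (Q − Q_b): 0.0, 125.0, 347.0, 279.0, 224.0, 180.0, 144.0, 0.0 m³/s.
ΣQ_DR = 1299 m³/s.
With Δt = 6 h = 21600 s, V = ΣQ_DR · Δt = 1299 × 21600 = 2.81 × 10^7 m³.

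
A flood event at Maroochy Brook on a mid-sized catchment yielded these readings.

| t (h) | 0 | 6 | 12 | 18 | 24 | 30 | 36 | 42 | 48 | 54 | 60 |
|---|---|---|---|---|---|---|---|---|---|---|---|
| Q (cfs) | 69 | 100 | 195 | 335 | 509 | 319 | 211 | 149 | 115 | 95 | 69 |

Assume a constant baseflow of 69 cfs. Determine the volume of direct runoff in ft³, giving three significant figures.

Direct-runoff ordinates (Q − Q_b): 0.0, 31.0, 126.0, 266.0, 440.0, 250.0, 142.0, 80.0, 46.0, 26.0, 0.0 cfs.
ΣQ_DR = 1407 cfs.
With Δt = 6 h = 21600 s, V = ΣQ_DR · Δt = 1407 × 21600 = 3.04 × 10^7 ft³.

V ≈ 3.04 × 10^7 ft³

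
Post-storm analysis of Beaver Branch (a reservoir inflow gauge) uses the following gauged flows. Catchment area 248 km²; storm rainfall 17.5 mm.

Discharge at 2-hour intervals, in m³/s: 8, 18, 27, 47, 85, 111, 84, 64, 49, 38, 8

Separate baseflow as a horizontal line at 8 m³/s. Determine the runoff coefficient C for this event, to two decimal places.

C ≈ 0.75

ΣQ_DR = 451.0 m³/s; V = ΣQ_DR·Δt = 3.247 × 10^6 m³.
Runoff depth d = V / A = 13.09 mm.
C = d / P = 13.09 / 17.5 = 0.75.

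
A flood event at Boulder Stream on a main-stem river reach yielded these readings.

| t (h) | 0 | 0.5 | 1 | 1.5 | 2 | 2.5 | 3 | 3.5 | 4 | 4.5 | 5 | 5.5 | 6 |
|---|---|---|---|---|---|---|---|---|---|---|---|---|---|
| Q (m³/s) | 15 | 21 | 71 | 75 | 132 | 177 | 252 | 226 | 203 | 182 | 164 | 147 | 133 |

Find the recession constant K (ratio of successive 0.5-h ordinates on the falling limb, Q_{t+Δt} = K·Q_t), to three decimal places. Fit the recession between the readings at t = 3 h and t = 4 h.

K ≈ 0.898

Using the recession-limb readings at t = 3 h and t = 4 h: Q falls from 252 to 203 m³/s over 2 intervals.
K = (Q₂/Q₁)^(1/2) = (203/252)^(1/2) = 0.898.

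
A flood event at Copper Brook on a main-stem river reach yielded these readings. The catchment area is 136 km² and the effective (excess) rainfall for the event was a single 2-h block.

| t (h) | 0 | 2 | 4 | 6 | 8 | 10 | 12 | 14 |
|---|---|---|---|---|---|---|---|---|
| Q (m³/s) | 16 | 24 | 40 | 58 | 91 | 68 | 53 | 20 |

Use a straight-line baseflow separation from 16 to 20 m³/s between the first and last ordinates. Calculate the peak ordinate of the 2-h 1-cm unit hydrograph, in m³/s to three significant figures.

Direct runoff: 0.00, 7.43, 22.86, 40.29, 72.71, 49.14, 33.57, 0.00 m³/s; ΣQ_DR = 226.0 m³/s, peak = 72.71 m³/s.
Runoff depth d = ΣQ_DR·Δt / A = 226.0 × 7200 / (136 km²) = 11.96 mm.
The 1-cm UH is the DRH scaled by (10 mm)/d, so U_p = 72.71 × 10/11.96 = 60.8 m³/s.

U_p ≈ 60.8 m³/s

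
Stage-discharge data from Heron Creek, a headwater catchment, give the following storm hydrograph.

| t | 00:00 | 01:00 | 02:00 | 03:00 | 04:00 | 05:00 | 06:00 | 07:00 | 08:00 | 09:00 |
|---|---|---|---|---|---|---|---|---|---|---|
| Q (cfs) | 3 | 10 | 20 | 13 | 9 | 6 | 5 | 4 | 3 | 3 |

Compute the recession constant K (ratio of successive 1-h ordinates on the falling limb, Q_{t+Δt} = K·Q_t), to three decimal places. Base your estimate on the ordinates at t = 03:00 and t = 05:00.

K ≈ 0.679

Using the recession-limb readings at t = 03:00 and t = 05:00: Q falls from 13 to 6 cfs over 2 intervals.
K = (Q₂/Q₁)^(1/2) = (6/13)^(1/2) = 0.679.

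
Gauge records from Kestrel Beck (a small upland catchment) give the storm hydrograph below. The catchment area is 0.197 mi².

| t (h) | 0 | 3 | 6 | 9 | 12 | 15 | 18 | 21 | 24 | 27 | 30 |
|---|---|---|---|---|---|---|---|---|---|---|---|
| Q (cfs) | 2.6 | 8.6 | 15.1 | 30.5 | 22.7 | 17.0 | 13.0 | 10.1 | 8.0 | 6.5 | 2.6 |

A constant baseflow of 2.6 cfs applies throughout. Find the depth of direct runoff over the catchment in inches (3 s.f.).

d ≈ 2.55 in

Direct runoff: 0.0, 6.0, 12.5, 27.9, 20.1, 14.4, 10.4, 7.5, 5.4, 3.9, 0.0 cfs; ΣQ_DR = 108.1 cfs.
V = ΣQ_DR · Δt = 108.1 × 10800 s = 1.167 × 10^6 ft³.
Over A = 0.197 mi², depth = V / A = 2.55 in.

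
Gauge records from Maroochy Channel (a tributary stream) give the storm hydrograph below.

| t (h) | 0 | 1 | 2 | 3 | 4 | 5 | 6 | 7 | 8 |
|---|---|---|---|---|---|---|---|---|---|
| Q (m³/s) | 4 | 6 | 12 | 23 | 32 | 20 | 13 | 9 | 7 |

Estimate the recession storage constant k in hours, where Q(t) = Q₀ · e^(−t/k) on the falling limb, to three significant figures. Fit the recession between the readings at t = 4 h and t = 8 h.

On the falling limb, Q drops from 32 to 7 m³/s between t = 4 h and t = 8 h (Δt = 4 h).
k = −Δt / ln(Q₂/Q₁) = −4 / ln(7/32) = 2.63 h.

k ≈ 2.63 h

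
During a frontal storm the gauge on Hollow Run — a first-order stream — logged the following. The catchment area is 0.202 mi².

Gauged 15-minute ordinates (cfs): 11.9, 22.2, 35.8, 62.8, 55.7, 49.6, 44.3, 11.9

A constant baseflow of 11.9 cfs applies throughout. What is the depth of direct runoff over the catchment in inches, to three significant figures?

d ≈ 0.382 in

Direct runoff: 0.0, 10.3, 23.9, 50.9, 43.8, 37.7, 32.4, 0.0 cfs; ΣQ_DR = 199.0 cfs.
V = ΣQ_DR · Δt = 199.0 × 900 s = 1.791 × 10^5 ft³.
Over A = 0.202 mi², depth = V / A = 0.382 in.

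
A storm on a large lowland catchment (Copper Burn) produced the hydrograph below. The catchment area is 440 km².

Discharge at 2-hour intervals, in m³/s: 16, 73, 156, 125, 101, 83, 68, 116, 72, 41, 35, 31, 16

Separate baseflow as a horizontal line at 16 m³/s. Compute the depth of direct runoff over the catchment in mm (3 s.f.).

Direct runoff: 0.0, 57.0, 140.0, 109.0, 85.0, 67.0, 52.0, 100.0, 56.0, 25.0, 19.0, 15.0, 0.0 m³/s; ΣQ_DR = 725.0 m³/s.
V = ΣQ_DR · Δt = 725.0 × 7200 s = 5.220 × 10^6 m³.
Over A = 440 km², depth = V / A = 11.9 mm.

d ≈ 11.9 mm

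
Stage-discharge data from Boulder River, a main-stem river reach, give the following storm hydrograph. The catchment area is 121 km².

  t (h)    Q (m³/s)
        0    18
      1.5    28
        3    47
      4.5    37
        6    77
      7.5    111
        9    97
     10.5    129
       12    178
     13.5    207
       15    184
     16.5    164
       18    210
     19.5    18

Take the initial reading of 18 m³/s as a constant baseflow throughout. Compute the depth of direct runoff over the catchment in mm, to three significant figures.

Direct runoff: 0.0, 10.0, 29.0, 19.0, 59.0, 93.0, 79.0, 111.0, 160.0, 189.0, 166.0, 146.0, 192.0, 0.0 m³/s; ΣQ_DR = 1253 m³/s.
V = ΣQ_DR · Δt = 1253 × 5400 s = 6.766 × 10^6 m³.
Over A = 121 km², depth = V / A = 55.9 mm.

d ≈ 55.9 mm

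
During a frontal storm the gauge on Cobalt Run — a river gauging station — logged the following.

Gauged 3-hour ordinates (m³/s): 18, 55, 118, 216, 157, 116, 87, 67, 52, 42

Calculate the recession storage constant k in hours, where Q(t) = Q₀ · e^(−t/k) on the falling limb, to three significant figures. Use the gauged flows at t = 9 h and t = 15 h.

k ≈ 9.65 h

On the falling limb, Q drops from 216 to 116 m³/s between t = 9 h and t = 15 h (Δt = 6 h).
k = −Δt / ln(Q₂/Q₁) = −6 / ln(116/216) = 9.65 h.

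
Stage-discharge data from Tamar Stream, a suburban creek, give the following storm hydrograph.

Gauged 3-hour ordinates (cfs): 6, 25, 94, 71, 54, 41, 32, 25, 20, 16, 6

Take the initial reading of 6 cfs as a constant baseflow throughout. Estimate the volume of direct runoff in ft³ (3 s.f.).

V ≈ 3.50 × 10^6 ft³

Direct-runoff ordinates (Q − Q_b): 0.0, 19.0, 88.0, 65.0, 48.0, 35.0, 26.0, 19.0, 14.0, 10.0, 0.0 cfs.
ΣQ_DR = 324.0 cfs.
With Δt = 3 h = 10800 s, V = ΣQ_DR · Δt = 324.0 × 10800 = 3.50 × 10^6 ft³.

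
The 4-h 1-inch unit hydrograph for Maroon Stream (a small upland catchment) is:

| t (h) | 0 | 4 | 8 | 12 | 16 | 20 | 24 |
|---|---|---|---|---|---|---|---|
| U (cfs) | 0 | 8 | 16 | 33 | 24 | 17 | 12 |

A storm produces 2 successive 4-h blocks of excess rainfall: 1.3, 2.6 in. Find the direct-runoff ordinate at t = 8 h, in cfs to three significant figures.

By discrete convolution, Q_j = Σ (P_i / 1 in) · U_{j−i}.
At t = 8 h (j=2): Q = (1.3/1)·16 + (2.6/1)·8 = 41.6 cfs.

Q ≈ 41.6 cfs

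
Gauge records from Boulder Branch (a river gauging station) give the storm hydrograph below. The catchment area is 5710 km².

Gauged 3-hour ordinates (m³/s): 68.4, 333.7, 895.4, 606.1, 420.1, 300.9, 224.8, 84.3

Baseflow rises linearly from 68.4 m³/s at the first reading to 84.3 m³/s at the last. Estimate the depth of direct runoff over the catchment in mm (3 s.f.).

d ≈ 4.39 mm

Direct runoff: 0.00, 263.03, 822.46, 530.89, 342.61, 221.14, 142.77, 0.00 m³/s; ΣQ_DR = 2323 m³/s.
V = ΣQ_DR · Δt = 2323 × 10800 s = 2.509 × 10^7 m³.
Over A = 5710 km², depth = V / A = 4.39 mm.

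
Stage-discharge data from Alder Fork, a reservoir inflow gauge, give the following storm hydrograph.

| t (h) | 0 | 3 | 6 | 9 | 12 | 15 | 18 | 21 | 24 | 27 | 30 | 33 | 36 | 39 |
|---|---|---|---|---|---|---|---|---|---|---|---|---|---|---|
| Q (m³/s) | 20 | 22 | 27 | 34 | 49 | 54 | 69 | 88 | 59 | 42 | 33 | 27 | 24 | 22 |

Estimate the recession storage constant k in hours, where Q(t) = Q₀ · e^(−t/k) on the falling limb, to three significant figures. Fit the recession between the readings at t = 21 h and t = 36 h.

k ≈ 11.5 h

On the falling limb, Q drops from 88 to 24 m³/s between t = 21 h and t = 36 h (Δt = 15 h).
k = −Δt / ln(Q₂/Q₁) = −15 / ln(24/88) = 11.5 h.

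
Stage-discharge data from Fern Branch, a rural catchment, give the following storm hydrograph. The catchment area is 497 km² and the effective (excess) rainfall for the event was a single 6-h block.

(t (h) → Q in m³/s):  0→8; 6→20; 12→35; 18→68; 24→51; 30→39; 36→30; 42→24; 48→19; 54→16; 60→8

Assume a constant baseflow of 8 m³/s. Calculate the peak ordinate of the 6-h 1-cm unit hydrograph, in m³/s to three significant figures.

U_p ≈ 60.0 m³/s

Direct runoff: 0.0, 12.0, 27.0, 60.0, 43.0, 31.0, 22.0, 16.0, 11.0, 8.0, 0.0 m³/s; ΣQ_DR = 230.0 m³/s, peak = 60.0 m³/s.
Runoff depth d = ΣQ_DR·Δt / A = 230.0 × 21600 / (497 km²) = 9.996 mm.
The 1-cm UH is the DRH scaled by (10 mm)/d, so U_p = 60.0 × 10/9.996 = 60.0 m³/s.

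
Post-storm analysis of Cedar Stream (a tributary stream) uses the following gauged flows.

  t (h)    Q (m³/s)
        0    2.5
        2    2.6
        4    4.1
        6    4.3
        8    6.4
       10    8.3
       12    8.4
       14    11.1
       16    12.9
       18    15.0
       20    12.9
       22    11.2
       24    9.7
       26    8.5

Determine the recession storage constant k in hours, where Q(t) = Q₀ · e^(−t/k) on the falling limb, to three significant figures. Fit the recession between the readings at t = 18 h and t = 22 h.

On the falling limb, Q drops from 15.0 to 11.2 m³/s between t = 18 h and t = 22 h (Δt = 4 h).
k = −Δt / ln(Q₂/Q₁) = −4 / ln(11.2/15.0) = 13.7 h.

k ≈ 13.7 h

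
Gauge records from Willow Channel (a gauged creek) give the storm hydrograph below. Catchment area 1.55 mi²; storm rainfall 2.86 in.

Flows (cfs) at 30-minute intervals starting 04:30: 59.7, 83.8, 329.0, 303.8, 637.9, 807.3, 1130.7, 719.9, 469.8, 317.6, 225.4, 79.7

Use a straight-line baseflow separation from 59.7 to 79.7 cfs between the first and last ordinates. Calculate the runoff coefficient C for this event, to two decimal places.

C ≈ 0.76

ΣQ_DR = 4328 cfs; V = ΣQ_DR·Δt = 7.791 × 10^6 ft³.
Runoff depth d = V / A = 2.164 in.
C = d / P = 2.164 / 2.86 = 0.76.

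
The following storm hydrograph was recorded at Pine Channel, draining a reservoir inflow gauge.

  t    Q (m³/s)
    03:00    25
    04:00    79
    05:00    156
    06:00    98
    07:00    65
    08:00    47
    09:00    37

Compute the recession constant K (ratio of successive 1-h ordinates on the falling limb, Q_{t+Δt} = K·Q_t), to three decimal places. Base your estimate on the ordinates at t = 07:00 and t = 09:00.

Using the recession-limb readings at t = 07:00 and t = 09:00: Q falls from 65 to 37 m³/s over 2 intervals.
K = (Q₂/Q₁)^(1/2) = (37/65)^(1/2) = 0.754.

K ≈ 0.754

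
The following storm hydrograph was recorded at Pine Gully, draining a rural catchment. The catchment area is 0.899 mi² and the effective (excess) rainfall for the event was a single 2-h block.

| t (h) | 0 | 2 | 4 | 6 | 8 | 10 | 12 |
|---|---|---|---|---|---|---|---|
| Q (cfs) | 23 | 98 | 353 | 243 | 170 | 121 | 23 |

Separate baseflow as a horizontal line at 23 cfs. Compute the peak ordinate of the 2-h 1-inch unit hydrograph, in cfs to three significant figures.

U_p ≈ 110 cfs

Direct runoff: 0.0, 75.0, 330.0, 220.0, 147.0, 98.0, 0.0 cfs; ΣQ_DR = 870.0 cfs, peak = 330.0 cfs.
Runoff depth d = ΣQ_DR·Δt / A = 870.0 × 7200 / (0.899 mi²) = 2.999 in.
The 1-inch UH is the DRH scaled by (1 in)/d, so U_p = 330.0 × 1/2.999 = 110 cfs.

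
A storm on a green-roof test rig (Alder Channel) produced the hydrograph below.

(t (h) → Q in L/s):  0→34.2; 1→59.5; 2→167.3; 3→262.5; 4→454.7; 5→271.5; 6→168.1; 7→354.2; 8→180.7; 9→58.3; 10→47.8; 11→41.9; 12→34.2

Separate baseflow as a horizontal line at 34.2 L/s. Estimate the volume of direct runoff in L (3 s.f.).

V ≈ 6.09 × 10^6 L

Direct-runoff ordinates (Q − Q_b): 0.0, 25.3, 133.1, 228.3, 420.5, 237.3, 133.9, 320.0, 146.5, 24.1, 13.6, 7.7, 0.0 L/s.
ΣQ_DR = 1690 L/s.
With Δt = 1 h = 3600 s, V = ΣQ_DR · Δt = 1690 × 3600 = 6.09 × 10^6 L.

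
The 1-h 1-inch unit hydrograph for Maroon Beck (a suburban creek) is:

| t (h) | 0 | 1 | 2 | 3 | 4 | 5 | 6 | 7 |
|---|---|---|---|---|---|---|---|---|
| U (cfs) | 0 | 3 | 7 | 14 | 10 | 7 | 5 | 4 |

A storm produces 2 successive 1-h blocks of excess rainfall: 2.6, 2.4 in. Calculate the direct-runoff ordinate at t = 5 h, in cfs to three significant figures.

Q ≈ 42.2 cfs

By discrete convolution, Q_j = Σ (P_i / 1 in) · U_{j−i}.
At t = 5 h (j=5): Q = (2.6/1)·7 + (2.4/1)·10 = 42.2 cfs.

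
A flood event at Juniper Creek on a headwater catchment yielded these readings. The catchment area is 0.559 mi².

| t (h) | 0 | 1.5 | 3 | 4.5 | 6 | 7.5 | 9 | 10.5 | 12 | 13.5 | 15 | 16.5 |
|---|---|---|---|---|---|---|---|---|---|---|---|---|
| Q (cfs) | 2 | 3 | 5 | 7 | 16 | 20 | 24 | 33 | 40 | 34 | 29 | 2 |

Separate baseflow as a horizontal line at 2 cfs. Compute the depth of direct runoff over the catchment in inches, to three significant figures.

Direct runoff: 0.0, 1.0, 3.0, 5.0, 14.0, 18.0, 22.0, 31.0, 38.0, 32.0, 27.0, 0.0 cfs; ΣQ_DR = 191.0 cfs.
V = ΣQ_DR · Δt = 191.0 × 5400 s = 1.031 × 10^6 ft³.
Over A = 0.559 mi², depth = V / A = 0.794 in.

d ≈ 0.794 in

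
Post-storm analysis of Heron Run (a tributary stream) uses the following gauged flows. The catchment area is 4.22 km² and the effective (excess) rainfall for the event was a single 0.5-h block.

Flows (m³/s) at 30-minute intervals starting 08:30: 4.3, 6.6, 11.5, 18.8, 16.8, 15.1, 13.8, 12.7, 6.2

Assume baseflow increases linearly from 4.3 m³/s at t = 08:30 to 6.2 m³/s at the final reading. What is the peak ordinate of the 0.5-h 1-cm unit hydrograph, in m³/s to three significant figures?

Direct runoff: 0.00, 2.06, 6.72, 13.79, 11.55, 9.61, 8.07, 6.74, 0.00 m³/s; ΣQ_DR = 58.55 m³/s, peak = 13.79 m³/s.
Runoff depth d = ΣQ_DR·Δt / A = 58.55 × 1800 / (4.22 km²) = 24.97 mm.
The 1-cm UH is the DRH scaled by (10 mm)/d, so U_p = 13.79 × 10/24.97 = 5.52 m³/s.

U_p ≈ 5.52 m³/s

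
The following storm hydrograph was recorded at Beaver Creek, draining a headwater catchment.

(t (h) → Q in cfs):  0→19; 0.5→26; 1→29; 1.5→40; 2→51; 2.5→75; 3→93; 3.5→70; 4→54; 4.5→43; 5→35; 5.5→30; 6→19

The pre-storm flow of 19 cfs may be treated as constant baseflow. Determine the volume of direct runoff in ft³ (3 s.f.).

Direct-runoff ordinates (Q − Q_b): 0.0, 7.0, 10.0, 21.0, 32.0, 56.0, 74.0, 51.0, 35.0, 24.0, 16.0, 11.0, 0.0 cfs.
ΣQ_DR = 337.0 cfs.
With Δt = 0.5 h = 1800 s, V = ΣQ_DR · Δt = 337.0 × 1800 = 6.07 × 10^5 ft³.

V ≈ 6.07 × 10^5 ft³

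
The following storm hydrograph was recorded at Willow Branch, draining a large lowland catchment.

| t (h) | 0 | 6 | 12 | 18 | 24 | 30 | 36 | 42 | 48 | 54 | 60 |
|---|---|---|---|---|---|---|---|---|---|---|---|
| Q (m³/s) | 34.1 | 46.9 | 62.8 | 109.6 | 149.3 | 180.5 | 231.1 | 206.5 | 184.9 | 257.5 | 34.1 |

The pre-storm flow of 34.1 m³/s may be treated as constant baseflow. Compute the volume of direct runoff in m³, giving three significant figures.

V ≈ 2.42 × 10^7 m³

Direct-runoff ordinates (Q − Q_b): 0.0, 12.8, 28.7, 75.5, 115.2, 146.4, 197.0, 172.4, 150.8, 223.4, 0.0 m³/s.
ΣQ_DR = 1122 m³/s.
With Δt = 6 h = 21600 s, V = ΣQ_DR · Δt = 1122 × 21600 = 2.42 × 10^7 m³.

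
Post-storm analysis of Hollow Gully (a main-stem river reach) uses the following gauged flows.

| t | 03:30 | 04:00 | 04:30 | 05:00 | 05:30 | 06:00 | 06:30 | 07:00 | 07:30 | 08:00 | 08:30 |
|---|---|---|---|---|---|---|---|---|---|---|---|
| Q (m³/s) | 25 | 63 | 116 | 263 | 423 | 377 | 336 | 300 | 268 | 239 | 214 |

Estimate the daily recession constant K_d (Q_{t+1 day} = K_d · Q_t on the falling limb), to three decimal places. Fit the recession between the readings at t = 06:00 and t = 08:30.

K_d ≈ 0.004

Between t = 06:00 and t = 08:30 the flow falls from 377 to 214 m³/s over 5×0.5 h = 2.5 h.
Per-interval ratio K = (214/377)^(1/5) = 0.8929; K_d = K^(24/0.5) = 0.004.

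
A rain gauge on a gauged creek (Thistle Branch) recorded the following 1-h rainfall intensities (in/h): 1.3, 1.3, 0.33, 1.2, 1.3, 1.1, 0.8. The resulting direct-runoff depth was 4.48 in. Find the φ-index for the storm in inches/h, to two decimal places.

φ ≈ 0.42 in/h

Only the 6 blocks with intensity above φ contribute runoff: 1.3, 1.3, 1.2, 1.3, 1.1, 0.8 in/h.
Σ(I−φ)·Δt = d  ⇒  (1.3+1.3+1.2+1.3+1.1+0.8 − 6φ)·1 = 4.48
φ = (7.000 − 4.48/1) / 6 = 0.42 in/h.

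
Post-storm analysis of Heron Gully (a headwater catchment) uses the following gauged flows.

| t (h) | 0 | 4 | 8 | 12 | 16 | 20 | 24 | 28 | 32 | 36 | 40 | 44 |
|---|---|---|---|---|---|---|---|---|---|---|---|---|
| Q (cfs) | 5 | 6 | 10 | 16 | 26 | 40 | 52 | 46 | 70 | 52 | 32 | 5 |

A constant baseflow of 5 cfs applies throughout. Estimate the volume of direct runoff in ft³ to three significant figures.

V ≈ 4.32 × 10^6 ft³

Direct-runoff ordinates (Q − Q_b): 0.0, 1.0, 5.0, 11.0, 21.0, 35.0, 47.0, 41.0, 65.0, 47.0, 27.0, 0.0 cfs.
ΣQ_DR = 300.0 cfs.
With Δt = 4 h = 14400 s, V = ΣQ_DR · Δt = 300.0 × 14400 = 4.32 × 10^6 ft³.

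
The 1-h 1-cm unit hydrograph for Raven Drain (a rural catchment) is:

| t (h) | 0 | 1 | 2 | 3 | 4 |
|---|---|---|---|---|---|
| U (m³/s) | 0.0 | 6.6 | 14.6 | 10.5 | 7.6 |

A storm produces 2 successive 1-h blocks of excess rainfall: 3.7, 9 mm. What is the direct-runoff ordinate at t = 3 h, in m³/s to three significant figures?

By discrete convolution, Q_j = Σ (P_i / 10 mm) · U_{j−i}.
At t = 3 h (j=3): Q = (3.7/10)·10.5 + (9/10)·14.6 = 17.0 m³/s.

Q ≈ 17.0 m³/s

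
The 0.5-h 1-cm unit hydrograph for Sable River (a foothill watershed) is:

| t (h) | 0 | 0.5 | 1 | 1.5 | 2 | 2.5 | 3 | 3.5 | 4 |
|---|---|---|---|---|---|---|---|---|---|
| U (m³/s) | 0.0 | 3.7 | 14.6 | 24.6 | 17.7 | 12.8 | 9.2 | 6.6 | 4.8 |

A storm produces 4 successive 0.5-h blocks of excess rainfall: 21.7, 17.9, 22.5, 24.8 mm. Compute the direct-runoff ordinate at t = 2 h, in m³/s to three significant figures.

Q ≈ 124 m³/s

By discrete convolution, Q_j = Σ (P_i / 10 mm) · U_{j−i}.
At t = 2 h (j=4): Q = (21.7/10)·17.7 + (17.9/10)·24.6 + (22.5/10)·14.6 + (24.8/10)·3.7 = 124 m³/s.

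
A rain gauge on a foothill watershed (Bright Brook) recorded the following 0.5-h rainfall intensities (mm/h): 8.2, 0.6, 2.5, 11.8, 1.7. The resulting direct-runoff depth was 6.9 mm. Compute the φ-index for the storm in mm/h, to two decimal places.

Only the 2 blocks with intensity above φ contribute runoff: 8.2, 11.8 mm/h.
Σ(I−φ)·Δt = d  ⇒  (8.2+11.8 − 2φ)·0.5 = 6.9
φ = (20.00 − 6.9/0.5) / 2 = 3.10 mm/h.

φ ≈ 3.10 mm/h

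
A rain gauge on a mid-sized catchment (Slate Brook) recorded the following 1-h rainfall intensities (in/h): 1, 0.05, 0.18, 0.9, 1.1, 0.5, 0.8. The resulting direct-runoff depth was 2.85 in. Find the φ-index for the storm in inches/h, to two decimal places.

φ ≈ 0.29 in/h

Only the 5 blocks with intensity above φ contribute runoff: 1, 0.9, 1.1, 0.5, 0.8 in/h.
Σ(I−φ)·Δt = d  ⇒  (1+0.9+1.1+0.5+0.8 − 5φ)·1 = 2.85
φ = (4.300 − 2.85/1) / 5 = 0.29 in/h.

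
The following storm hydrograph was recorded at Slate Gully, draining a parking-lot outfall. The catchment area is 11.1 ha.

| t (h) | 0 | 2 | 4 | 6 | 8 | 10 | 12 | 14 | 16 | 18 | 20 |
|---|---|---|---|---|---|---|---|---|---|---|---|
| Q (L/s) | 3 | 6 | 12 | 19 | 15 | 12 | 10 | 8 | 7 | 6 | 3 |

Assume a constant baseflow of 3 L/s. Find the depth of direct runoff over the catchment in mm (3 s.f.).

Direct runoff: 0.0, 3.0, 9.0, 16.0, 12.0, 9.0, 7.0, 5.0, 4.0, 3.0, 0.0 L/s; ΣQ_DR = 68.00 L/s.
V = ΣQ_DR · Δt = 68.00 × 7200 s = 4.896 × 10^5 L.
Over A = 11.1 ha, depth = V / A = 4.41 mm.

d ≈ 4.41 mm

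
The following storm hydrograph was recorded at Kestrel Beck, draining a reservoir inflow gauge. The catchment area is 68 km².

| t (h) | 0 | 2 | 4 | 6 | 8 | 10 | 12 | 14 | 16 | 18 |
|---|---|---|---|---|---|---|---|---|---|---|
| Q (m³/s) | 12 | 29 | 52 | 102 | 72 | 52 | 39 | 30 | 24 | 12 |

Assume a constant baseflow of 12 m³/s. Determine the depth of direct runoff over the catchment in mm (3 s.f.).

Direct runoff: 0.0, 17.0, 40.0, 90.0, 60.0, 40.0, 27.0, 18.0, 12.0, 0.0 m³/s; ΣQ_DR = 304.0 m³/s.
V = ΣQ_DR · Δt = 304.0 × 7200 s = 2.189 × 10^6 m³.
Over A = 68 km², depth = V / A = 32.2 mm.

d ≈ 32.2 mm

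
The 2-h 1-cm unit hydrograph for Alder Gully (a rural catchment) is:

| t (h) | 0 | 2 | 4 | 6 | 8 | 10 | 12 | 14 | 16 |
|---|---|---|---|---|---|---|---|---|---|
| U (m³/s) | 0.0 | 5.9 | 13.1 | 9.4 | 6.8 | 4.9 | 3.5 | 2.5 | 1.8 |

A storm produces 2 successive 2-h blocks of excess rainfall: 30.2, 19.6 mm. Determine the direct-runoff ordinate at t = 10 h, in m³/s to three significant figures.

By discrete convolution, Q_j = Σ (P_i / 10 mm) · U_{j−i}.
At t = 10 h (j=5): Q = (30.2/10)·4.9 + (19.6/10)·6.8 = 28.1 m³/s.

Q ≈ 28.1 m³/s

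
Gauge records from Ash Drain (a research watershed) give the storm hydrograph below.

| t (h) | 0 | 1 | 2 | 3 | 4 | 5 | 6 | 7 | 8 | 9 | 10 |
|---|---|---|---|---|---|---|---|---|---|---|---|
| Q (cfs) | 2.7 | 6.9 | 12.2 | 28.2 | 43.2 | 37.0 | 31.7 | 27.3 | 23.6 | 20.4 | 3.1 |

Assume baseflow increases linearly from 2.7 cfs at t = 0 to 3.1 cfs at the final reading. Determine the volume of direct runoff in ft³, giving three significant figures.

Direct-runoff ordinates (Q − Q_b): 0.00, 4.16, 9.42, 25.38, 40.34, 34.10, 28.76, 24.32, 20.58, 17.34, 0.00 cfs.
ΣQ_DR = 204.4 cfs.
With Δt = 1 h = 3600 s, V = ΣQ_DR · Δt = 204.4 × 3600 = 7.36 × 10^5 ft³.

V ≈ 7.36 × 10^5 ft³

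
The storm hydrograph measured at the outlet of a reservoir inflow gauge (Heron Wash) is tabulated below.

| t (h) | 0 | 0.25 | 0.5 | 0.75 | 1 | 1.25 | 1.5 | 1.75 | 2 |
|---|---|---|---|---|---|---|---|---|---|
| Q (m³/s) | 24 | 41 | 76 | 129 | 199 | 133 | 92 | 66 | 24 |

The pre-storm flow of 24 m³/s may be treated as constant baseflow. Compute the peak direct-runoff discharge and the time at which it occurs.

Subtracting baseflow gives direct-runoff ordinates: 0.0, 17.0, 52.0, 105.0, 175.0, 109.0, 68.0, 42.0, 0.0 m³/s.
The maximum is 175.0 m³/s, occurring at the reading for t = 1 h.

Q_p = 175.0 m³/s at t = 1 h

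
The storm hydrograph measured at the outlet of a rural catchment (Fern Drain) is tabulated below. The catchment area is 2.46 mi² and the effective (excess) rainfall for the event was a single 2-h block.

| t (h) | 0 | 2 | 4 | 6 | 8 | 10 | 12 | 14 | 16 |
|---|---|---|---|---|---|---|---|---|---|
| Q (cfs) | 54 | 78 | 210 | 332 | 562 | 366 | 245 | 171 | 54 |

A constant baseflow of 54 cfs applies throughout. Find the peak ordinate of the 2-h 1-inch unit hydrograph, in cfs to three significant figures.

U_p ≈ 254 cfs

Direct runoff: 0.0, 24.0, 156.0, 278.0, 508.0, 312.0, 191.0, 117.0, 0.0 cfs; ΣQ_DR = 1586 cfs, peak = 508.0 cfs.
Runoff depth d = ΣQ_DR·Δt / A = 1586 × 7200 / (2.46 mi²) = 1.998 in.
The 1-inch UH is the DRH scaled by (1 in)/d, so U_p = 508.0 × 1/1.998 = 254 cfs.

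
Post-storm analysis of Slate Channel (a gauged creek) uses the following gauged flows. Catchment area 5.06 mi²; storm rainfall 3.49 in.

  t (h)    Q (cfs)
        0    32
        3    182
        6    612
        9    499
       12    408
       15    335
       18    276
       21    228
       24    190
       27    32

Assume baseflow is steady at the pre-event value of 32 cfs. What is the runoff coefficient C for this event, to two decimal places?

C ≈ 0.65

ΣQ_DR = 2474 cfs; V = ΣQ_DR·Δt = 2.672 × 10^7 ft³.
Runoff depth d = V / A = 2.273 in.
C = d / P = 2.273 / 3.49 = 0.65.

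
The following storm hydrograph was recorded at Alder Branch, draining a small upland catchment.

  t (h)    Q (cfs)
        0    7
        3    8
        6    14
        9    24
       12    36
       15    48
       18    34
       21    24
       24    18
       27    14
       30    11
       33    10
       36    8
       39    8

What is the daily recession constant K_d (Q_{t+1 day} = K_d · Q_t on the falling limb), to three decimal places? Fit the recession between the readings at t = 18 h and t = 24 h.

K_d ≈ 0.079

Between t = 18 h and t = 24 h the flow falls from 34 to 18 cfs over 2×3 h = 6 h.
Per-interval ratio K = (18/34)^(1/2) = 0.7276; K_d = K^(24/3) = 0.079.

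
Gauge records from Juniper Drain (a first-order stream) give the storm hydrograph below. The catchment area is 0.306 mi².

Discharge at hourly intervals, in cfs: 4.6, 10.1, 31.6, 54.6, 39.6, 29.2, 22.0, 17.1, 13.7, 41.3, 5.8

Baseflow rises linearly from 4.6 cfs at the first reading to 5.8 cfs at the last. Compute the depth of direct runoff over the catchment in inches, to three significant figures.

d ≈ 1.08 in

Direct runoff: 0.00, 5.38, 26.76, 49.64, 34.52, 24.00, 16.68, 11.66, 8.14, 35.62, 0.00 cfs; ΣQ_DR = 212.4 cfs.
V = ΣQ_DR · Δt = 212.4 × 3600 s = 7.646 × 10^5 ft³.
Over A = 0.306 mi², depth = V / A = 1.08 in.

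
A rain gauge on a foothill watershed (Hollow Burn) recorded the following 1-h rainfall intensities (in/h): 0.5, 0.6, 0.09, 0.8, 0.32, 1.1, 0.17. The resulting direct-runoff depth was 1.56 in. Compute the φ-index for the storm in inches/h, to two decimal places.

Only the 4 blocks with intensity above φ contribute runoff: 0.5, 0.6, 0.8, 1.1 in/h.
Σ(I−φ)·Δt = d  ⇒  (0.5+0.6+0.8+1.1 − 4φ)·1 = 1.56
φ = (3.000 − 1.56/1) / 4 = 0.36 in/h.

φ ≈ 0.36 in/h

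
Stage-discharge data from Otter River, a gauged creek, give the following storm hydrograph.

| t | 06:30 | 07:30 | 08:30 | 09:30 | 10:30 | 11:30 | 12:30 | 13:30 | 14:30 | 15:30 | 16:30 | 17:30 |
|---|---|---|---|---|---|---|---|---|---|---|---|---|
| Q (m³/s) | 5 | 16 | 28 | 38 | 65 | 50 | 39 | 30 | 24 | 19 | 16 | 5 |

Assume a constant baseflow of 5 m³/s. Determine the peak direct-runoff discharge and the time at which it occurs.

Subtracting baseflow gives direct-runoff ordinates: 0.0, 11.0, 23.0, 33.0, 60.0, 45.0, 34.0, 25.0, 19.0, 14.0, 11.0, 0.0 m³/s.
The maximum is 60.0 m³/s, occurring at the reading for t = 10:30.

Q_p = 60.0 m³/s at t = 10:30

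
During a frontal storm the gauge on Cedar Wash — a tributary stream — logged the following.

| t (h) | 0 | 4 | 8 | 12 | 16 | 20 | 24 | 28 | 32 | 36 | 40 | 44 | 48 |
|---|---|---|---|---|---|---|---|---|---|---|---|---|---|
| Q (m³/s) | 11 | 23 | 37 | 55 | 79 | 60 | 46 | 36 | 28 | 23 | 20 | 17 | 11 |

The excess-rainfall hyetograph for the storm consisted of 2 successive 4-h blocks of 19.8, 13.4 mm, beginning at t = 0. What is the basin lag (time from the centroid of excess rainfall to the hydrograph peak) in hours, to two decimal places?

t_L ≈ 12.39 h

Centroid of excess rainfall: t_c = Σ P_i·t̄_i / ΣP_i = 3.6145 h (block centres at 2, 6 h).
Hydrograph peak occurs at t = 16 h, so basin lag t_L = 16 − 3.6145 = 12.39 h.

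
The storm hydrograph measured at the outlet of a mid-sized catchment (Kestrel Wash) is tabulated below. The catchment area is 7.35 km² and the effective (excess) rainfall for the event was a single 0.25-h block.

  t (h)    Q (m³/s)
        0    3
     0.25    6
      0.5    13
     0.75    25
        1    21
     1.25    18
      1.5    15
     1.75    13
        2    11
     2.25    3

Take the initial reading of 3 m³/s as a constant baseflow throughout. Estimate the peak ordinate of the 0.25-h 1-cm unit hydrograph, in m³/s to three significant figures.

Direct runoff: 0.0, 3.0, 10.0, 22.0, 18.0, 15.0, 12.0, 10.0, 8.0, 0.0 m³/s; ΣQ_DR = 98.00 m³/s, peak = 22.0 m³/s.
Runoff depth d = ΣQ_DR·Δt / A = 98.00 × 900 / (7.35 km²) = 12.00 mm.
The 1-cm UH is the DRH scaled by (10 mm)/d, so U_p = 22.0 × 10/12.00 = 18.3 m³/s.

U_p ≈ 18.3 m³/s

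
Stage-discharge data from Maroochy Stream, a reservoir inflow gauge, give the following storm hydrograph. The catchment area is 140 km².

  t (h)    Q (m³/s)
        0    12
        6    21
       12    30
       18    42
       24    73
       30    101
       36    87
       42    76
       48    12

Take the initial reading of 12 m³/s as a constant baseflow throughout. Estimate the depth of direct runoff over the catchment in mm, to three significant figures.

Direct runoff: 0.0, 9.0, 18.0, 30.0, 61.0, 89.0, 75.0, 64.0, 0.0 m³/s; ΣQ_DR = 346.0 m³/s.
V = ΣQ_DR · Δt = 346.0 × 21600 s = 7.474 × 10^6 m³.
Over A = 140 km², depth = V / A = 53.4 mm.

d ≈ 53.4 mm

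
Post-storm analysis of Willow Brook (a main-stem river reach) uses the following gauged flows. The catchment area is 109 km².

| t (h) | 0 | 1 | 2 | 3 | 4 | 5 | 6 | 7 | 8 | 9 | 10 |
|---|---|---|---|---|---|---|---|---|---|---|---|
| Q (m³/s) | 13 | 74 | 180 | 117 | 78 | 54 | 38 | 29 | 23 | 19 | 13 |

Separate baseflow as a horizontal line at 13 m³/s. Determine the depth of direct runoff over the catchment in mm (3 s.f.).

d ≈ 16.3 mm

Direct runoff: 0.0, 61.0, 167.0, 104.0, 65.0, 41.0, 25.0, 16.0, 10.0, 6.0, 0.0 m³/s; ΣQ_DR = 495.0 m³/s.
V = ΣQ_DR · Δt = 495.0 × 3600 s = 1.782 × 10^6 m³.
Over A = 109 km², depth = V / A = 16.3 mm.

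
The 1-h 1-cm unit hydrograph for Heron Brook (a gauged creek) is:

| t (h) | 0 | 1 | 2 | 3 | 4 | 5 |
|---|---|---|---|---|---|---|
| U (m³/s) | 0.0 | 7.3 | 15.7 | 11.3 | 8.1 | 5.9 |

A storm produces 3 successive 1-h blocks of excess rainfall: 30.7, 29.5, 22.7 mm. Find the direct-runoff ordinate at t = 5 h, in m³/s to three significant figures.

Q ≈ 67.7 m³/s

By discrete convolution, Q_j = Σ (P_i / 10 mm) · U_{j−i}.
At t = 5 h (j=5): Q = (30.7/10)·5.9 + (29.5/10)·8.1 + (22.7/10)·11.3 = 67.7 m³/s.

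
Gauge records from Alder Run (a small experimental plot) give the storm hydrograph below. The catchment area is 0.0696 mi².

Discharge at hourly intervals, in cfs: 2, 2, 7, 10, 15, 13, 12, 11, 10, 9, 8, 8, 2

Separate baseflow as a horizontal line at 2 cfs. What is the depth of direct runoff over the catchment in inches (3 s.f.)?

d ≈ 1.85 in

Direct runoff: 0.0, 0.0, 5.0, 8.0, 13.0, 11.0, 10.0, 9.0, 8.0, 7.0, 6.0, 6.0, 0.0 cfs; ΣQ_DR = 83.00 cfs.
V = ΣQ_DR · Δt = 83.00 × 3600 s = 2.988 × 10^5 ft³.
Over A = 0.0696 mi², depth = V / A = 1.85 in.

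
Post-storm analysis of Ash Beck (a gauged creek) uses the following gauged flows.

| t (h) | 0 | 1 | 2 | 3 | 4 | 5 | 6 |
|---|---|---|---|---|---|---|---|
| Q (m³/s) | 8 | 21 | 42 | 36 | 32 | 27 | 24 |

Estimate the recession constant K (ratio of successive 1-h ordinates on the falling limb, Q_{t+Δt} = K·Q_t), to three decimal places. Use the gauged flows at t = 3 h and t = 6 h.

Using the recession-limb readings at t = 3 h and t = 6 h: Q falls from 36 to 24 m³/s over 3 intervals.
K = (Q₂/Q₁)^(1/3) = (24/36)^(1/3) = 0.874.

K ≈ 0.874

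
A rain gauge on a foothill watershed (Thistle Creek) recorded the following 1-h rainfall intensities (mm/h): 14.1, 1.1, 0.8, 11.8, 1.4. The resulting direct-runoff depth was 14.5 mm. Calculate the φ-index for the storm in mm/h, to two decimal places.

φ ≈ 5.70 mm/h

Only the 2 blocks with intensity above φ contribute runoff: 14.1, 11.8 mm/h.
Σ(I−φ)·Δt = d  ⇒  (14.1+11.8 − 2φ)·1 = 14.5
φ = (25.90 − 14.5/1) / 2 = 5.70 mm/h.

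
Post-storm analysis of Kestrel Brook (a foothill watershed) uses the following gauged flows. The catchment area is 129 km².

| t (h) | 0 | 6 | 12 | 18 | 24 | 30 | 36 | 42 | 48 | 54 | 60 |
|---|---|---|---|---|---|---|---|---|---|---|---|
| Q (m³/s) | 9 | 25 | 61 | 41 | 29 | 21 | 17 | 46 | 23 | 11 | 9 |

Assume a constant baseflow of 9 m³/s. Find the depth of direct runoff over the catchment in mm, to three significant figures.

Direct runoff: 0.0, 16.0, 52.0, 32.0, 20.0, 12.0, 8.0, 37.0, 14.0, 2.0, 0.0 m³/s; ΣQ_DR = 193.0 m³/s.
V = ΣQ_DR · Δt = 193.0 × 21600 s = 4.169 × 10^6 m³.
Over A = 129 km², depth = V / A = 32.3 mm.

d ≈ 32.3 mm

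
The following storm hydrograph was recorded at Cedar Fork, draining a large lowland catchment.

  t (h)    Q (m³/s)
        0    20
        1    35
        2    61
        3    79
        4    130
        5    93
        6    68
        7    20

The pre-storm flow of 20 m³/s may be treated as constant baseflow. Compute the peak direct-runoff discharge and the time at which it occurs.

Subtracting baseflow gives direct-runoff ordinates: 0.0, 15.0, 41.0, 59.0, 110.0, 73.0, 48.0, 0.0 m³/s.
The maximum is 110.0 m³/s, occurring at the reading for t = 4 h.

Q_p = 110.0 m³/s at t = 4 h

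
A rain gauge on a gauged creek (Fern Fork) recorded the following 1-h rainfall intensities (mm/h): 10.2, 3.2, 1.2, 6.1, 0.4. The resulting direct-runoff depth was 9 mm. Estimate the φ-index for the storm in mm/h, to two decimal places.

Only the 2 blocks with intensity above φ contribute runoff: 10.2, 6.1 mm/h.
Σ(I−φ)·Δt = d  ⇒  (10.2+6.1 − 2φ)·1 = 9
φ = (16.30 − 9/1) / 2 = 3.65 mm/h.

φ ≈ 3.65 mm/h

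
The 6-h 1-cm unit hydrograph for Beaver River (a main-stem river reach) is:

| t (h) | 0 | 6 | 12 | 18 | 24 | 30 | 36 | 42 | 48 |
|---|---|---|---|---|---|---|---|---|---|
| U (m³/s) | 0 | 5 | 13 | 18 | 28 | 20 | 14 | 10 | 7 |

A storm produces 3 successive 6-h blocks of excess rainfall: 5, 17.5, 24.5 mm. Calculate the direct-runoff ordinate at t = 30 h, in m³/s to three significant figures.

By discrete convolution, Q_j = Σ (P_i / 10 mm) · U_{j−i}.
At t = 30 h (j=5): Q = (5/10)·20 + (17.5/10)·28 + (24.5/10)·18 = 103 m³/s.

Q ≈ 103 m³/s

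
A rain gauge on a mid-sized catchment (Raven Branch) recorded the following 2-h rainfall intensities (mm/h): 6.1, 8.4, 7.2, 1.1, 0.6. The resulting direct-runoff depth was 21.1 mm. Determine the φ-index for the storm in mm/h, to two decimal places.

φ ≈ 3.72 mm/h

Only the 3 blocks with intensity above φ contribute runoff: 6.1, 8.4, 7.2 mm/h.
Σ(I−φ)·Δt = d  ⇒  (6.1+8.4+7.2 − 3φ)·2 = 21.1
φ = (21.70 − 21.1/2) / 3 = 3.72 mm/h.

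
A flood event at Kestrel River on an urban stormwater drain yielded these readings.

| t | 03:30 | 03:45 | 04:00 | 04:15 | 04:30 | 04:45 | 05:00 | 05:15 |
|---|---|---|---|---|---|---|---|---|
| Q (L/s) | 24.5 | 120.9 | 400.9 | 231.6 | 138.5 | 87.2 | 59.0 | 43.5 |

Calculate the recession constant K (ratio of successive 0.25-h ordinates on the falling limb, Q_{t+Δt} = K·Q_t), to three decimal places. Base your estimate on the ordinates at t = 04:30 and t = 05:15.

Using the recession-limb readings at t = 04:30 and t = 05:15: Q falls from 138.5 to 43.5 L/s over 3 intervals.
K = (Q₂/Q₁)^(1/3) = (43.5/138.5)^(1/3) = 0.680.

K ≈ 0.680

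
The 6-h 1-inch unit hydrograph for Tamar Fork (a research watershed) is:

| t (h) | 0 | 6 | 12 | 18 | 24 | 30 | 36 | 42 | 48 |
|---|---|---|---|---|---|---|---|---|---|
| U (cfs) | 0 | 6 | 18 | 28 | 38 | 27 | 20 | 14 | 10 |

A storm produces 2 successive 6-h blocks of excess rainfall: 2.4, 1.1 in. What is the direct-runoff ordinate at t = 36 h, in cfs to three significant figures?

Q ≈ 77.7 cfs

By discrete convolution, Q_j = Σ (P_i / 1 in) · U_{j−i}.
At t = 36 h (j=6): Q = (2.4/1)·20 + (1.1/1)·27 = 77.7 cfs.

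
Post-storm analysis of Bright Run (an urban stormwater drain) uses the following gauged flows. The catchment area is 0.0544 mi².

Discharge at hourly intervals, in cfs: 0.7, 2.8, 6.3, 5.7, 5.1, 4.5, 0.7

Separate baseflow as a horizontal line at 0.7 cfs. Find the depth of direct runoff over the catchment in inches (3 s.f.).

d ≈ 0.595 in

Direct runoff: 0.0, 2.1, 5.6, 5.0, 4.4, 3.8, 0.0 cfs; ΣQ_DR = 20.90 cfs.
V = ΣQ_DR · Δt = 20.90 × 3600 s = 75240 ft³.
Over A = 0.0544 mi², depth = V / A = 0.595 in.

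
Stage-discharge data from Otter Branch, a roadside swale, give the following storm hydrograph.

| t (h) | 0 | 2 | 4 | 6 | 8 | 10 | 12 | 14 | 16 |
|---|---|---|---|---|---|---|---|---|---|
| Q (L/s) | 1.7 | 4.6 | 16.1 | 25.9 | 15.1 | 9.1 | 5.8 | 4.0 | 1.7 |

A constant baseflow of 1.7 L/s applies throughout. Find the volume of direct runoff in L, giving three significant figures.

Direct-runoff ordinates (Q − Q_b): 0.0, 2.9, 14.4, 24.2, 13.4, 7.4, 4.1, 2.3, 0.0 L/s.
ΣQ_DR = 68.70 L/s.
With Δt = 2 h = 7200 s, V = ΣQ_DR · Δt = 68.70 × 7200 = 4.95 × 10^5 L.

V ≈ 4.95 × 10^5 L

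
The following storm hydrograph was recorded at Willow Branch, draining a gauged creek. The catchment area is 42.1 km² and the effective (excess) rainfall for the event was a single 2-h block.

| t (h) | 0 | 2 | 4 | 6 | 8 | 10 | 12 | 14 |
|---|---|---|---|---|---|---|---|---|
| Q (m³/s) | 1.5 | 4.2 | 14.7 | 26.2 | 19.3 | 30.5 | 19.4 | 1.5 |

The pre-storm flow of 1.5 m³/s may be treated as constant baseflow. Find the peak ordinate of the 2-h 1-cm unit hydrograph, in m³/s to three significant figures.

U_p ≈ 16.1 m³/s

Direct runoff: 0.0, 2.7, 13.2, 24.7, 17.8, 29.0, 17.9, 0.0 m³/s; ΣQ_DR = 105.3 m³/s, peak = 29.0 m³/s.
Runoff depth d = ΣQ_DR·Δt / A = 105.3 × 7200 / (42.1 km²) = 18.01 mm.
The 1-cm UH is the DRH scaled by (10 mm)/d, so U_p = 29.0 × 10/18.01 = 16.1 m³/s.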